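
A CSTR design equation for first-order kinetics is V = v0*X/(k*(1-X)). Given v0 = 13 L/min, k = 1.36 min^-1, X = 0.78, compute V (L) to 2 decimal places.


V = v0 * X / (k * (1 - X))
V = 13 * 0.78 / (1.36 * (1 - 0.78))
V = 10.14 / (1.36 * 0.22)
V = 10.14 / 0.2992
V = 33.89 L


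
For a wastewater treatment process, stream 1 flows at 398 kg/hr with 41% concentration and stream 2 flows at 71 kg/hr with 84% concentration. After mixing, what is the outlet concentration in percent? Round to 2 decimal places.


Mass balance on solute: F1*x1 + F2*x2 = F3*x3
F3 = F1 + F2 = 398 + 71 = 469 kg/hr
x3 = (F1*x1 + F2*x2)/F3
x3 = (398*0.41 + 71*0.84) / 469
x3 = 47.51%


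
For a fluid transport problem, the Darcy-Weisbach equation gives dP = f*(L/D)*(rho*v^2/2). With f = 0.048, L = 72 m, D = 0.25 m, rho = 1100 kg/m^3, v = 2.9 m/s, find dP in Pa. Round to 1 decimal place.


dP = f * (L/D) * (rho*v^2/2)
dP = 0.048 * (72/0.25) * (1100*2.9^2/2)
L/D = 288.0
rho*v^2/2 = 1100*8.41/2 = 4625.5
dP = 0.048 * 288.0 * 4625.5
dP = 63942.9 Pa


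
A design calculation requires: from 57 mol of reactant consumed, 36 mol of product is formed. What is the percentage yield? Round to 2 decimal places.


Yield = (moles product / moles consumed) * 100%
Yield = (36 / 57) * 100
Yield = 0.6316 * 100
Yield = 63.16%


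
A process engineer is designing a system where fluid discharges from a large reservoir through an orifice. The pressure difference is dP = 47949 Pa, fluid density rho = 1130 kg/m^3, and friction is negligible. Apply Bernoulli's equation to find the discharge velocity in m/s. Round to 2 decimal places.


v = sqrt(2*dP/rho)
v = sqrt(2*47949/1130)
v = sqrt(84.865487)
v = 9.21 m/s


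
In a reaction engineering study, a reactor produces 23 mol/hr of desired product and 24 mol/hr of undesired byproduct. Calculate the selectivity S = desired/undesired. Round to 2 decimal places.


S = desired product rate / undesired product rate
S = 23 / 24
S = 0.96


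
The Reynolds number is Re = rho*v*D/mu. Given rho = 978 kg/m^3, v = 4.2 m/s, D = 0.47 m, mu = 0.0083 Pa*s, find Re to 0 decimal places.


Re = rho * v * D / mu
Re = 978 * 4.2 * 0.47 / 0.0083
Re = 1930.572 / 0.0083
Re = 232599


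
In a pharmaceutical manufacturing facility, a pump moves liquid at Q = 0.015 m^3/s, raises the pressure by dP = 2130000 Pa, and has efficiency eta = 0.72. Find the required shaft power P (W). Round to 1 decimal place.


P = Q * dP / eta
P = 0.015 * 2130000 / 0.72
P = 31950.0 / 0.72
P = 44375.0 W


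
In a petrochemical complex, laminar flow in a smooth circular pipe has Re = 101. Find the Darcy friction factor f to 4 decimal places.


f = 64 / Re
f = 64 / 101
f = 0.6337


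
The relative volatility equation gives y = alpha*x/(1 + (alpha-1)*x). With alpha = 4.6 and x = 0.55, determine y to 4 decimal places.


y = alpha*x / (1 + (alpha-1)*x)
y = 4.6*0.55 / (1 + (4.6-1)*0.55)
y = 2.53 / (1 + 1.98)
y = 2.53 / 2.98
y = 0.8490


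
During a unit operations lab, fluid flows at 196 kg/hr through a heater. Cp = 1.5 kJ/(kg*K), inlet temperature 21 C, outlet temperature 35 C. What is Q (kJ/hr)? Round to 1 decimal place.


Q = m_dot * Cp * (T2 - T1)
Q = 196 * 1.5 * (35 - 21)
Q = 196 * 1.5 * 14
Q = 4116.0 kJ/hr


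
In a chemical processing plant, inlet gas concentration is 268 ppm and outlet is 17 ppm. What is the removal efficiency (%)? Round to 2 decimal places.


Efficiency = (G_in - G_out) / G_in * 100%
Efficiency = (268 - 17) / 268 * 100
Efficiency = 251 / 268 * 100
Efficiency = 93.66%


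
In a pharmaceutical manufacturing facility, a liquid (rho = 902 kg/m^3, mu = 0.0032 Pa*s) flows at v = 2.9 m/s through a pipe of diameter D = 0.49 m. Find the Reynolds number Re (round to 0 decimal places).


Re = rho * v * D / mu
Re = 902 * 2.9 * 0.49 / 0.0032
Re = 1281.742 / 0.0032
Re = 400544


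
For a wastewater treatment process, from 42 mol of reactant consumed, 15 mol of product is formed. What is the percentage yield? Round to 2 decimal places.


Yield = (moles product / moles consumed) * 100%
Yield = (15 / 42) * 100
Yield = 0.3571 * 100
Yield = 35.71%


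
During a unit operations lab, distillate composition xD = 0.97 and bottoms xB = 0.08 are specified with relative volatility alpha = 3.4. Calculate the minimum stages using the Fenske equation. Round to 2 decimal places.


N_min = ln((xD*(1-xB))/(xB*(1-xD))) / ln(alpha)
Numerator inside ln: 0.8924 / 0.0024 = 371.833333
ln(371.833333) = 5.918446
ln(alpha) = ln(3.4) = 1.223775
N_min = 5.918446 / 1.223775 = 4.84


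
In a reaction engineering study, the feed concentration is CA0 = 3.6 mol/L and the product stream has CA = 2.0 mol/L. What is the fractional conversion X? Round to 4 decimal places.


X = (CA0 - CA) / CA0
X = (3.6 - 2.0) / 3.6
X = 1.6 / 3.6
X = 0.4444


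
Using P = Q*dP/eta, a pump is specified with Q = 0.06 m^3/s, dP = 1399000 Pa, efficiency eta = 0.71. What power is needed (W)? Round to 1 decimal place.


P = Q * dP / eta
P = 0.06 * 1399000 / 0.71
P = 83940.0 / 0.71
P = 118225.4 W


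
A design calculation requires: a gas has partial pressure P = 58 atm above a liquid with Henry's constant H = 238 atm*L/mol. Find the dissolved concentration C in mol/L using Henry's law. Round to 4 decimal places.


C = P / H
C = 58 / 238
C = 0.2437 mol/L


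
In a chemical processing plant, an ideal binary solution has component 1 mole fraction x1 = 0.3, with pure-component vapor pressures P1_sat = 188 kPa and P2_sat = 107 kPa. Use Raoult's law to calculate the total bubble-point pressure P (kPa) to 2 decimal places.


P = x1*P1_sat + x2*P2_sat
x2 = 1 - x1 = 1 - 0.3 = 0.7
P = 0.3*188 + 0.7*107
P = 56.4 + 74.9
P = 131.30 kPa


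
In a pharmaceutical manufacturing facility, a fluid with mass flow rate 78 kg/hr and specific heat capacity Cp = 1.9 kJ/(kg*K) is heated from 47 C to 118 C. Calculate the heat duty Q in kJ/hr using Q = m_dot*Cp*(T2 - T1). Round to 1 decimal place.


Q = m_dot * Cp * (T2 - T1)
Q = 78 * 1.9 * (118 - 47)
Q = 78 * 1.9 * 71
Q = 10522.2 kJ/hr


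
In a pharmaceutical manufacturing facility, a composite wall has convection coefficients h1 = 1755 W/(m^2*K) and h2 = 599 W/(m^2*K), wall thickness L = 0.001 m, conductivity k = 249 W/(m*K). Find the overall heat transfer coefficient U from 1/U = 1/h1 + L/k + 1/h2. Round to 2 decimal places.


1/U = 1/h1 + L/k + 1/h2
1/U = 1/1755 + 0.001/249 + 1/599
1/U = 0.0005698006 + 4.0161e-06 + 0.0016694491
1/U = 0.0022432658
U = 445.78 W/(m^2*K)


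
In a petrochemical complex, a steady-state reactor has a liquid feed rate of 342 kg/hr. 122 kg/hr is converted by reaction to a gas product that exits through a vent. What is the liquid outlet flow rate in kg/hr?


Steady-state mass balance on the main outlet: F_out = F_in - F_removed
F_out = 342 - 122
F_out = 220 kg/hr


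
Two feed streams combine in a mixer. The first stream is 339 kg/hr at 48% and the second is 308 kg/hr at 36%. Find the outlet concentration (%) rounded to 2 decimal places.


Mass balance on solute: F1*x1 + F2*x2 = F3*x3
F3 = F1 + F2 = 339 + 308 = 647 kg/hr
x3 = (F1*x1 + F2*x2)/F3
x3 = (339*0.48 + 308*0.36) / 647
x3 = 42.29%


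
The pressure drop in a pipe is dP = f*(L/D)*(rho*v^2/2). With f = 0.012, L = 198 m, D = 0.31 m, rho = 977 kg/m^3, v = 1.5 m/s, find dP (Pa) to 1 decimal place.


dP = f * (L/D) * (rho*v^2/2)
dP = 0.012 * (198/0.31) * (977*1.5^2/2)
L/D = 638.70967742
rho*v^2/2 = 977*2.25/2 = 1099.125
dP = 0.012 * 638.70967742 * 1099.125
dP = 8424.3 Pa


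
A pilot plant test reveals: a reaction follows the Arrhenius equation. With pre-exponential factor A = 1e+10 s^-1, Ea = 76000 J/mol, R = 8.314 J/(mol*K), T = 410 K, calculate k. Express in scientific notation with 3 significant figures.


k = A * exp(-Ea/(R*T))
k = 1e+10 * exp(-76000 / (8.314 * 410))
k = 1e+10 * exp(-22.295628)
k = 2.08e+00


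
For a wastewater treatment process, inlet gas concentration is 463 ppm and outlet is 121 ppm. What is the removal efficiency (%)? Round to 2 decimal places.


Efficiency = (G_in - G_out) / G_in * 100%
Efficiency = (463 - 121) / 463 * 100
Efficiency = 342 / 463 * 100
Efficiency = 73.87%


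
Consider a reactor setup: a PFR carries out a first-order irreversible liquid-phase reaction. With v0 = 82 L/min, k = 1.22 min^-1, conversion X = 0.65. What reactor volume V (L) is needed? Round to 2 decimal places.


V = (v0/k) * ln(1/(1-X))
V = (82/1.22) * ln(1/(1-0.65))
V = 67.213115 * ln(2.857143)
V = 67.213115 * 1.049822
V = 70.56 L


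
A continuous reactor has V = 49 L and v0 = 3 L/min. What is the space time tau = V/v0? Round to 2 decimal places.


tau = V / v0
tau = 49 / 3
tau = 16.33 min


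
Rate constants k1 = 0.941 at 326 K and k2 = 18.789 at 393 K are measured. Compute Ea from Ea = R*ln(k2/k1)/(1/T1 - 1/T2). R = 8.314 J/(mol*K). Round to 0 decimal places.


Ea = R * ln(k2/k1) / (1/T1 - 1/T2)
ln(k2/k1) = ln(18.789/0.941) = 2.9940837
1/T1 - 1/T2 = 1/326 - 1/393 = 0.0005229554
Ea = 8.314 * 2.9940837 / 0.0005229554
Ea = 47600 J/mol


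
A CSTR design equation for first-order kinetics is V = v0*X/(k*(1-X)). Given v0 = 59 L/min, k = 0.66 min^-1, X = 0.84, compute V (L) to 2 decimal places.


V = v0 * X / (k * (1 - X))
V = 59 * 0.84 / (0.66 * (1 - 0.84))
V = 49.56 / (0.66 * 0.16)
V = 49.56 / 0.1056
V = 469.32 L


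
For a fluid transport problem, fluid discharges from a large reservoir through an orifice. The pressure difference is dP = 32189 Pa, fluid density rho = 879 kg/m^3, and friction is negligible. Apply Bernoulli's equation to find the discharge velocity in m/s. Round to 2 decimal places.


v = sqrt(2*dP/rho)
v = sqrt(2*32189/879)
v = sqrt(73.240046)
v = 8.56 m/s


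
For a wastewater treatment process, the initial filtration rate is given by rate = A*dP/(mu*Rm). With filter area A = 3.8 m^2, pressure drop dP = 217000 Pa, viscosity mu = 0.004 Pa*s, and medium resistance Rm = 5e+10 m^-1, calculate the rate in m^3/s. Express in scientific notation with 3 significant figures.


rate = A * dP / (mu * Rm)
rate = 3.8 * 217000 / (0.004 * 5e+10)
rate = 824600.0 / 2.000e+08
rate = 4.12e-03 m^3/s


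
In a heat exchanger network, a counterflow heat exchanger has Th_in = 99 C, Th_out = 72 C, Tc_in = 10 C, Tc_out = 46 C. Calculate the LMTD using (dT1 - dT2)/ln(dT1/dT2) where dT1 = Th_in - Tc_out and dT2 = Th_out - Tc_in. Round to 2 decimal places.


dT1 = Th_in - Tc_out = 99 - 46 = 53
dT2 = Th_out - Tc_in = 72 - 10 = 62
LMTD = (dT1 - dT2) / ln(dT1/dT2)
LMTD = (53 - 62) / ln(53/62)
LMTD = 57.38 K


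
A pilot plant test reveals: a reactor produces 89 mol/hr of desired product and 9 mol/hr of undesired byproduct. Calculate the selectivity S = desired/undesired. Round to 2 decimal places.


S = desired product rate / undesired product rate
S = 89 / 9
S = 9.89


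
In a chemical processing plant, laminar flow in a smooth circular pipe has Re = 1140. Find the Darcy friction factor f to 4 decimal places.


f = 64 / Re
f = 64 / 1140
f = 0.0561


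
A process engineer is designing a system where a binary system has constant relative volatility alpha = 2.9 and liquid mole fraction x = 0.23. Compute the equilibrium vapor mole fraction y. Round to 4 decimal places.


y = alpha*x / (1 + (alpha-1)*x)
y = 2.9*0.23 / (1 + (2.9-1)*0.23)
y = 0.667 / (1 + 0.437)
y = 0.667 / 1.437
y = 0.4642


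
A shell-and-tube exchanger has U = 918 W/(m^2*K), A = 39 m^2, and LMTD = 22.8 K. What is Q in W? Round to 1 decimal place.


Q = U * A * LMTD
Q = 918 * 39 * 22.8
Q = 816285.6 W


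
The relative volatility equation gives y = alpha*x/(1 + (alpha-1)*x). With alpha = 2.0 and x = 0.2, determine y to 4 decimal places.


y = alpha*x / (1 + (alpha-1)*x)
y = 2.0*0.2 / (1 + (2.0-1)*0.2)
y = 0.4 / (1 + 0.2)
y = 0.4 / 1.2
y = 0.3333


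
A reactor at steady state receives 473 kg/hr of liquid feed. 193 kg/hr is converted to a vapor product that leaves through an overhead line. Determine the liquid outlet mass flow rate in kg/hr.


Steady-state mass balance on the main outlet: F_out = F_in - F_removed
F_out = 473 - 193
F_out = 280 kg/hr


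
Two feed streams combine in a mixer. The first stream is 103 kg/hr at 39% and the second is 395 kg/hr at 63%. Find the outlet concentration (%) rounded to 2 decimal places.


Mass balance on solute: F1*x1 + F2*x2 = F3*x3
F3 = F1 + F2 = 103 + 395 = 498 kg/hr
x3 = (F1*x1 + F2*x2)/F3
x3 = (103*0.39 + 395*0.63) / 498
x3 = 58.04%


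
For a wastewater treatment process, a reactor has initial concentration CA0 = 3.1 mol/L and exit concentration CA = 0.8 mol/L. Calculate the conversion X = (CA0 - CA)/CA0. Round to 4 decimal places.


X = (CA0 - CA) / CA0
X = (3.1 - 0.8) / 3.1
X = 2.3 / 3.1
X = 0.7419


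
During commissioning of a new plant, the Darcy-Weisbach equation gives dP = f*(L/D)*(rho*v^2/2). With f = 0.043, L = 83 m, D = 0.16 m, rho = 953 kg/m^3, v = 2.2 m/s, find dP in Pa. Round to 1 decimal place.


dP = f * (L/D) * (rho*v^2/2)
dP = 0.043 * (83/0.16) * (953*2.2^2/2)
L/D = 518.75
rho*v^2/2 = 953*4.84/2 = 2306.26
dP = 0.043 * 518.75 * 2306.26
dP = 51444.0 Pa


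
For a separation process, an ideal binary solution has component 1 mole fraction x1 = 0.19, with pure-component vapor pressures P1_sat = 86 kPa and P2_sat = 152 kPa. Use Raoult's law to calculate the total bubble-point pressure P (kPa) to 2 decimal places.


P = x1*P1_sat + x2*P2_sat
x2 = 1 - x1 = 1 - 0.19 = 0.81
P = 0.19*86 + 0.81*152
P = 16.34 + 123.12
P = 139.46 kPa


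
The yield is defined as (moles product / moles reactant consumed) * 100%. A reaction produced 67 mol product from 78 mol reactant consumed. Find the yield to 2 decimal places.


Yield = (moles product / moles consumed) * 100%
Yield = (67 / 78) * 100
Yield = 0.859 * 100
Yield = 85.90%


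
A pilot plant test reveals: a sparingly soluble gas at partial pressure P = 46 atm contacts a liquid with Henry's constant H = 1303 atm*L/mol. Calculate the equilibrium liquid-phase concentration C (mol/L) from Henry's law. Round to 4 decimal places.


C = P / H
C = 46 / 1303
C = 0.0353 mol/L


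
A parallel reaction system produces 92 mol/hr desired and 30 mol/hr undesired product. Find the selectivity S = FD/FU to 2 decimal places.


S = desired product rate / undesired product rate
S = 92 / 30
S = 3.07


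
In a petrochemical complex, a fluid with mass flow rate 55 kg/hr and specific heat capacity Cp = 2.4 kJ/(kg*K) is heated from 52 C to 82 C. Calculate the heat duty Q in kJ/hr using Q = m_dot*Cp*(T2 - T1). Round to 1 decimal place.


Q = m_dot * Cp * (T2 - T1)
Q = 55 * 2.4 * (82 - 52)
Q = 55 * 2.4 * 30
Q = 3960.0 kJ/hr


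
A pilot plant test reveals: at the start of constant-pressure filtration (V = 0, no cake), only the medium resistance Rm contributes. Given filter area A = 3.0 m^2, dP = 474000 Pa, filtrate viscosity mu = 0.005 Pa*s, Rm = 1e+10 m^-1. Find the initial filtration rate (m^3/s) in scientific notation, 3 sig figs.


rate = A * dP / (mu * Rm)
rate = 3.0 * 474000 / (0.005 * 1e+10)
rate = 1422000.0 / 5.000e+07
rate = 2.84e-02 m^3/s


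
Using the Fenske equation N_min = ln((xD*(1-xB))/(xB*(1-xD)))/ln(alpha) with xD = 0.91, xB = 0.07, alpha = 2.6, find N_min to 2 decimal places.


N_min = ln((xD*(1-xB))/(xB*(1-xD))) / ln(alpha)
Numerator inside ln: 0.8463 / 0.0063 = 134.333333
ln(134.333333) = 4.900324
ln(alpha) = ln(2.6) = 0.955511
N_min = 4.900324 / 0.955511 = 5.13


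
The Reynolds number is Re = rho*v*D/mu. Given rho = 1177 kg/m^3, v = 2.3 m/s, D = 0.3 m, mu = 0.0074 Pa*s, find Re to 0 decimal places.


Re = rho * v * D / mu
Re = 1177 * 2.3 * 0.3 / 0.0074
Re = 812.13 / 0.0074
Re = 109747


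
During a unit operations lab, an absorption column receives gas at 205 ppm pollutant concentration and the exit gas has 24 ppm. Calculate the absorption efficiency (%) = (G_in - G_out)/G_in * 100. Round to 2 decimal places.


Efficiency = (G_in - G_out) / G_in * 100%
Efficiency = (205 - 24) / 205 * 100
Efficiency = 181 / 205 * 100
Efficiency = 88.29%


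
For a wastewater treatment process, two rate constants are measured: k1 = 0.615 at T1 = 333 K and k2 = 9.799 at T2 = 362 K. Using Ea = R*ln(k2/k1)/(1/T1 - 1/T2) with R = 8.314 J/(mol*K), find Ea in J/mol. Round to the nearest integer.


Ea = R * ln(k2/k1) / (1/T1 - 1/T2)
ln(k2/k1) = ln(9.799/0.615) = 2.7684134
1/T1 - 1/T2 = 1/333 - 1/362 = 0.000240572064
Ea = 8.314 * 2.7684134 / 0.000240572064
Ea = 95674 J/mol


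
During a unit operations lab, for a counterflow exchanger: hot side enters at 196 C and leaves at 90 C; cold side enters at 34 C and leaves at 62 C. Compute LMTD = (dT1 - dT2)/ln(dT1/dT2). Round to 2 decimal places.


dT1 = Th_in - Tc_out = 196 - 62 = 134
dT2 = Th_out - Tc_in = 90 - 34 = 56
LMTD = (dT1 - dT2) / ln(dT1/dT2)
LMTD = (134 - 56) / ln(134/56)
LMTD = 89.40 K


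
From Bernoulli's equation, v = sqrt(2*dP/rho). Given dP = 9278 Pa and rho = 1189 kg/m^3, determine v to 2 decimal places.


v = sqrt(2*dP/rho)
v = sqrt(2*9278/1189)
v = sqrt(15.606392)
v = 3.95 m/s


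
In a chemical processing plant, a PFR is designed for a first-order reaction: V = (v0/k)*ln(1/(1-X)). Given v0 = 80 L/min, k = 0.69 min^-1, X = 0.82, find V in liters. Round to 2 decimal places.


V = (v0/k) * ln(1/(1-X))
V = (80/0.69) * ln(1/(1-0.82))
V = 115.942029 * ln(5.555556)
V = 115.942029 * 1.714799
V = 198.82 L


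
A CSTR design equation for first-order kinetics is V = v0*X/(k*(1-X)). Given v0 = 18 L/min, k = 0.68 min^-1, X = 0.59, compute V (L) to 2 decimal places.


V = v0 * X / (k * (1 - X))
V = 18 * 0.59 / (0.68 * (1 - 0.59))
V = 10.62 / (0.68 * 0.41)
V = 10.62 / 0.2788
V = 38.09 L


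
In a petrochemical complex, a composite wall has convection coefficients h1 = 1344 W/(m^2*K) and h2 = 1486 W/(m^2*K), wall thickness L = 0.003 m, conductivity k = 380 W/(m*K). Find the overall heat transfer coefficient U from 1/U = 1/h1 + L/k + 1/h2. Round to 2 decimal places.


1/U = 1/h1 + L/k + 1/h2
1/U = 1/1344 + 0.003/380 + 1/1486
1/U = 0.0007440476 + 7.8947e-06 + 0.0006729475
1/U = 0.0014248898
U = 701.81 W/(m^2*K)


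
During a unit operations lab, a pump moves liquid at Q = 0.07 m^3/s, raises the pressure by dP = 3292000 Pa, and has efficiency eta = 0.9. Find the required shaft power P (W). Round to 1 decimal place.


P = Q * dP / eta
P = 0.07 * 3292000 / 0.9
P = 230440.0 / 0.9
P = 256044.4 W


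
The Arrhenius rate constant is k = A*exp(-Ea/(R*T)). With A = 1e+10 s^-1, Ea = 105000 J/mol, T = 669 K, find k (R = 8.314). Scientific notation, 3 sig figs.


k = A * exp(-Ea/(R*T))
k = 1e+10 * exp(-105000 / (8.314 * 669))
k = 1e+10 * exp(-18.877877)
k = 6.33e+01


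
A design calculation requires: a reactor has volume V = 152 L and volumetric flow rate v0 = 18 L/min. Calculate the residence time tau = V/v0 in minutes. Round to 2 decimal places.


tau = V / v0
tau = 152 / 18
tau = 8.44 min


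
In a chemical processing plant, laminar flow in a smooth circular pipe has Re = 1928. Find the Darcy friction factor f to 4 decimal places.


f = 64 / Re
f = 64 / 1928
f = 0.0332


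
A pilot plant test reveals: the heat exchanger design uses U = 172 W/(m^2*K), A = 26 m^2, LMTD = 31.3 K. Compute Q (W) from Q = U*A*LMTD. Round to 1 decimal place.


Q = U * A * LMTD
Q = 172 * 26 * 31.3
Q = 139973.6 W


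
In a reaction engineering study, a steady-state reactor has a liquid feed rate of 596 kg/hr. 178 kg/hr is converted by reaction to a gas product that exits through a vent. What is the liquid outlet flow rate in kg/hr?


Steady-state mass balance on the main outlet: F_out = F_in - F_removed
F_out = 596 - 178
F_out = 418 kg/hr


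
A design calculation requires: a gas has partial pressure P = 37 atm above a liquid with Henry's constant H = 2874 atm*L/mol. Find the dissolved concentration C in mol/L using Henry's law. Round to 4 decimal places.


C = P / H
C = 37 / 2874
C = 0.0129 mol/L


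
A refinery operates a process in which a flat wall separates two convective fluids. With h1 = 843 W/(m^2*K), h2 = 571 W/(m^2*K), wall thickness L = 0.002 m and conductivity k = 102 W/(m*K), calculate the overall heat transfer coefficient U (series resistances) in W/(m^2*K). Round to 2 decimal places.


1/U = 1/h1 + L/k + 1/h2
1/U = 1/843 + 0.002/102 + 1/571
1/U = 0.0011862396 + 1.96078e-05 + 0.0017513135
1/U = 0.0029571609
U = 338.16 W/(m^2*K)


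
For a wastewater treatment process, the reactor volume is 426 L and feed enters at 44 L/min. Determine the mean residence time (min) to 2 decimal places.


tau = V / v0
tau = 426 / 44
tau = 9.68 min


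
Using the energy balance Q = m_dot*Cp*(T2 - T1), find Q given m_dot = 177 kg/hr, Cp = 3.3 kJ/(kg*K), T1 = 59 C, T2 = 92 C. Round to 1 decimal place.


Q = m_dot * Cp * (T2 - T1)
Q = 177 * 3.3 * (92 - 59)
Q = 177 * 3.3 * 33
Q = 19275.3 kJ/hr


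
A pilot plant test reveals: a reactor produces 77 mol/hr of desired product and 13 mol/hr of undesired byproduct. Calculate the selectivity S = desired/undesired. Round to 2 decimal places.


S = desired product rate / undesired product rate
S = 77 / 13
S = 5.92


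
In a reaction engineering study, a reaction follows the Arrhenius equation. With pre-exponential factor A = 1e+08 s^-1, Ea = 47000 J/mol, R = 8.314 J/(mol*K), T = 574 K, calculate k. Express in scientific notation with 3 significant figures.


k = A * exp(-Ea/(R*T))
k = 1e+08 * exp(-47000 / (8.314 * 574))
k = 1e+08 * exp(-9.848633)
k = 5.28e+03


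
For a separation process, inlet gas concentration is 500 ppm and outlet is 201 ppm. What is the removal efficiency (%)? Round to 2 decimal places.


Efficiency = (G_in - G_out) / G_in * 100%
Efficiency = (500 - 201) / 500 * 100
Efficiency = 299 / 500 * 100
Efficiency = 59.80%


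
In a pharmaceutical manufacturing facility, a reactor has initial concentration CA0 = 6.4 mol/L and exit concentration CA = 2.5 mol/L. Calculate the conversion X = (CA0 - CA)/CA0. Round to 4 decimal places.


X = (CA0 - CA) / CA0
X = (6.4 - 2.5) / 6.4
X = 3.9 / 6.4
X = 0.6094


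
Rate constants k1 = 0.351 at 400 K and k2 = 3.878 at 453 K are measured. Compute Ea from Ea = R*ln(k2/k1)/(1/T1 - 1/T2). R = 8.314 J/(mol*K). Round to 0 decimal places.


Ea = R * ln(k2/k1) / (1/T1 - 1/T2)
ln(k2/k1) = ln(3.878/0.351) = 2.4022886
1/T1 - 1/T2 = 1/400 - 1/453 = 0.000292494481
Ea = 8.314 * 2.4022886 / 0.000292494481
Ea = 68284 J/mol


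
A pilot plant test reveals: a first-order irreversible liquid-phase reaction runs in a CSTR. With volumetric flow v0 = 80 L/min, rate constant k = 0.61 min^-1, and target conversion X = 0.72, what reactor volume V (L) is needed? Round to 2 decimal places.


V = v0 * X / (k * (1 - X))
V = 80 * 0.72 / (0.61 * (1 - 0.72))
V = 57.6 / (0.61 * 0.28)
V = 57.6 / 0.1708
V = 337.24 L


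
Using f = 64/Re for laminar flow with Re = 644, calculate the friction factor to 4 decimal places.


f = 64 / Re
f = 64 / 644
f = 0.0994


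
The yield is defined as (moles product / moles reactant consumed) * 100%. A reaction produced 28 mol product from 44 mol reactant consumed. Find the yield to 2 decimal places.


Yield = (moles product / moles consumed) * 100%
Yield = (28 / 44) * 100
Yield = 0.6364 * 100
Yield = 63.64%


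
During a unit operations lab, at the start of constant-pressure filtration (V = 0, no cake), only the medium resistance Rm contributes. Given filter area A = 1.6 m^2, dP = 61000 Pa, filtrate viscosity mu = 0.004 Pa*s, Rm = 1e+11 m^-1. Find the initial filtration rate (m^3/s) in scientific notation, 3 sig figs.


rate = A * dP / (mu * Rm)
rate = 1.6 * 61000 / (0.004 * 1e+11)
rate = 97600.0 / 4.000e+08
rate = 2.44e-04 m^3/s


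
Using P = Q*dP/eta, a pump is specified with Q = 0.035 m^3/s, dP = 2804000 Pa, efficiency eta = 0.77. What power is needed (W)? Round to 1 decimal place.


P = Q * dP / eta
P = 0.035 * 2804000 / 0.77
P = 98140.0 / 0.77
P = 127454.5 W


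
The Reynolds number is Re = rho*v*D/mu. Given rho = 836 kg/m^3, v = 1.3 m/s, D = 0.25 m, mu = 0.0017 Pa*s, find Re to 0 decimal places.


Re = rho * v * D / mu
Re = 836 * 1.3 * 0.25 / 0.0017
Re = 271.7 / 0.0017
Re = 159824


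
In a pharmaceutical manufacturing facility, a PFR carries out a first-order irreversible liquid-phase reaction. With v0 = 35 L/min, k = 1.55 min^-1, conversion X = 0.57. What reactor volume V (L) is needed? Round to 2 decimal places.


V = (v0/k) * ln(1/(1-X))
V = (35/1.55) * ln(1/(1-0.57))
V = 22.580645 * ln(2.325581)
V = 22.580645 * 0.84397
V = 19.06 L


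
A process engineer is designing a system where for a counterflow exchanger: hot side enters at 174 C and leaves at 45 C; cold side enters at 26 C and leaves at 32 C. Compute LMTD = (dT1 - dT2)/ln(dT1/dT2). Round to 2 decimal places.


dT1 = Th_in - Tc_out = 174 - 32 = 142
dT2 = Th_out - Tc_in = 45 - 26 = 19
LMTD = (dT1 - dT2) / ln(dT1/dT2)
LMTD = (142 - 19) / ln(142/19)
LMTD = 61.15 K


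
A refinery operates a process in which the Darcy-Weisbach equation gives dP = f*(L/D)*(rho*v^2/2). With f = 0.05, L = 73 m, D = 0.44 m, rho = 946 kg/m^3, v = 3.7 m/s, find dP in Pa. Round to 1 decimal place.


dP = f * (L/D) * (rho*v^2/2)
dP = 0.05 * (73/0.44) * (946*3.7^2/2)
L/D = 165.90909091
rho*v^2/2 = 946*13.69/2 = 6475.37
dP = 0.05 * 165.90909091 * 6475.37
dP = 53716.1 Pa


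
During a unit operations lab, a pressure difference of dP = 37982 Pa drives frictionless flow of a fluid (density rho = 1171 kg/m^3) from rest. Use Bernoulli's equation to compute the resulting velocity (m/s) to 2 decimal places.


v = sqrt(2*dP/rho)
v = sqrt(2*37982/1171)
v = sqrt(64.87105)
v = 8.05 m/s


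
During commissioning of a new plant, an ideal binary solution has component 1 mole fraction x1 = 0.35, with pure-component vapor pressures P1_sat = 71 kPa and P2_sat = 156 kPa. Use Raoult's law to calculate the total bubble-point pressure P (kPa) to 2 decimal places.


P = x1*P1_sat + x2*P2_sat
x2 = 1 - x1 = 1 - 0.35 = 0.65
P = 0.35*71 + 0.65*156
P = 24.85 + 101.4
P = 126.25 kPa


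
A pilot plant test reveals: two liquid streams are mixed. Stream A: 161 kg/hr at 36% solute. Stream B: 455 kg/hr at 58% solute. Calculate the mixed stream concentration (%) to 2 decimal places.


Mass balance on solute: F1*x1 + F2*x2 = F3*x3
F3 = F1 + F2 = 161 + 455 = 616 kg/hr
x3 = (F1*x1 + F2*x2)/F3
x3 = (161*0.36 + 455*0.58) / 616
x3 = 52.25%


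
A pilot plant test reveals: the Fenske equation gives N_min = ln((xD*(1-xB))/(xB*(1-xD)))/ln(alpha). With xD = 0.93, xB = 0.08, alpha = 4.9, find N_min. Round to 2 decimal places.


N_min = ln((xD*(1-xB))/(xB*(1-xD))) / ln(alpha)
Numerator inside ln: 0.8556 / 0.0056 = 152.785714
ln(152.785714) = 5.029036
ln(alpha) = ln(4.9) = 1.589235
N_min = 5.029036 / 1.589235 = 3.16


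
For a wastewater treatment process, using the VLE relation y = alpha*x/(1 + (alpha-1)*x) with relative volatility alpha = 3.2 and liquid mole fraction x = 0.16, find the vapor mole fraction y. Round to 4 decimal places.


y = alpha*x / (1 + (alpha-1)*x)
y = 3.2*0.16 / (1 + (3.2-1)*0.16)
y = 0.512 / (1 + 0.352)
y = 0.512 / 1.352
y = 0.3787


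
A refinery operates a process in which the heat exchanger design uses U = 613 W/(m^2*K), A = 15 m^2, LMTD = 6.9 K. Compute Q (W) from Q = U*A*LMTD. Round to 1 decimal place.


Q = U * A * LMTD
Q = 613 * 15 * 6.9
Q = 63445.5 W


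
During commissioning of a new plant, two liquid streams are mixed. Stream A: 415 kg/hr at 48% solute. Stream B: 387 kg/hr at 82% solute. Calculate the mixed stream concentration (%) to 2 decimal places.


Mass balance on solute: F1*x1 + F2*x2 = F3*x3
F3 = F1 + F2 = 415 + 387 = 802 kg/hr
x3 = (F1*x1 + F2*x2)/F3
x3 = (415*0.48 + 387*0.82) / 802
x3 = 64.41%


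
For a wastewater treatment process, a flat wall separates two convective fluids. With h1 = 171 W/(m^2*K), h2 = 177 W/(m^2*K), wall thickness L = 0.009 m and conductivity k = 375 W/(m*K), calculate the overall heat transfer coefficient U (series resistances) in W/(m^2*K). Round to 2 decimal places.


1/U = 1/h1 + L/k + 1/h2
1/U = 1/171 + 0.009/375 + 1/177
1/U = 0.0058479532 + 2.4e-05 + 0.0056497175
1/U = 0.0115216707
U = 86.79 W/(m^2*K)


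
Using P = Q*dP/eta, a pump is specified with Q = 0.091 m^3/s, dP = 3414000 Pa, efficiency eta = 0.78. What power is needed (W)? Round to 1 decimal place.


P = Q * dP / eta
P = 0.091 * 3414000 / 0.78
P = 310674.0 / 0.78
P = 398300.0 W


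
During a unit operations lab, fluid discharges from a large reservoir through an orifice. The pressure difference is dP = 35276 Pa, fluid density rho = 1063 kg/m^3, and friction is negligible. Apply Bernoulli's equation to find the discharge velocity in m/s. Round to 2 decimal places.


v = sqrt(2*dP/rho)
v = sqrt(2*35276/1063)
v = sqrt(66.370649)
v = 8.15 m/s


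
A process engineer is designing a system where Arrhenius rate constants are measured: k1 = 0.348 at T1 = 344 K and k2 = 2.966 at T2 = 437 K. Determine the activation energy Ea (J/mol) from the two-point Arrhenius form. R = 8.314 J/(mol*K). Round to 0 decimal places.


Ea = R * ln(k2/k1) / (1/T1 - 1/T2)
ln(k2/k1) = ln(2.966/0.348) = 2.142767
1/T1 - 1/T2 = 1/344 - 1/437 = 0.000618647225
Ea = 8.314 * 2.142767 / 0.000618647225
Ea = 28797 J/mol


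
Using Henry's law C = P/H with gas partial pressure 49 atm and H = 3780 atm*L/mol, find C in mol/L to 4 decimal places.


C = P / H
C = 49 / 3780
C = 0.0130 mol/L


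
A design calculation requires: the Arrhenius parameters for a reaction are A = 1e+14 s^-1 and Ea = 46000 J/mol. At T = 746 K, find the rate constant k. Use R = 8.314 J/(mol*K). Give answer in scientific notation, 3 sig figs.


k = A * exp(-Ea/(R*T))
k = 1e+14 * exp(-46000 / (8.314 * 746))
k = 1e+14 * exp(-7.41667)
k = 6.01e+10


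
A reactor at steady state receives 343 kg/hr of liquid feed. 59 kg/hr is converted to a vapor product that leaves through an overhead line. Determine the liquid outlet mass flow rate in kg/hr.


Steady-state mass balance on the main outlet: F_out = F_in - F_removed
F_out = 343 - 59
F_out = 284 kg/hr


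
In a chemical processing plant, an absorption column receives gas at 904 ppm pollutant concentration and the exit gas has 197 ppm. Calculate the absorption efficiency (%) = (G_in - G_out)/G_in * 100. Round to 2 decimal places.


Efficiency = (G_in - G_out) / G_in * 100%
Efficiency = (904 - 197) / 904 * 100
Efficiency = 707 / 904 * 100
Efficiency = 78.21%


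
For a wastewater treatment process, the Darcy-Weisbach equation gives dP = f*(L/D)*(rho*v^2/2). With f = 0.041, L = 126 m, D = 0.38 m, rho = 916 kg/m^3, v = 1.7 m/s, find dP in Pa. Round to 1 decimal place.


dP = f * (L/D) * (rho*v^2/2)
dP = 0.041 * (126/0.38) * (916*1.7^2/2)
L/D = 331.57894737
rho*v^2/2 = 916*2.89/2 = 1323.62
dP = 0.041 * 331.57894737 * 1323.62
dP = 17994.3 Pa


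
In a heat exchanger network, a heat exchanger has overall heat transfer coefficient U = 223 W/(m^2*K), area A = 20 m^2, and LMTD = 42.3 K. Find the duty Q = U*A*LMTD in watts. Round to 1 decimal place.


Q = U * A * LMTD
Q = 223 * 20 * 42.3
Q = 188658.0 W


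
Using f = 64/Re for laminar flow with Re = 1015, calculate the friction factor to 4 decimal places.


f = 64 / Re
f = 64 / 1015
f = 0.0631


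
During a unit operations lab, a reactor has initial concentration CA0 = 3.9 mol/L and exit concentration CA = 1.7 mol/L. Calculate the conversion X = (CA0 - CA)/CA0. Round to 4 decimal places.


X = (CA0 - CA) / CA0
X = (3.9 - 1.7) / 3.9
X = 2.2 / 3.9
X = 0.5641


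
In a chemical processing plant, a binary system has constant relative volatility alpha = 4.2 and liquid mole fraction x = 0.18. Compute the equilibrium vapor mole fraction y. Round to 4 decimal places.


y = alpha*x / (1 + (alpha-1)*x)
y = 4.2*0.18 / (1 + (4.2-1)*0.18)
y = 0.756 / (1 + 0.576)
y = 0.756 / 1.576
y = 0.4797


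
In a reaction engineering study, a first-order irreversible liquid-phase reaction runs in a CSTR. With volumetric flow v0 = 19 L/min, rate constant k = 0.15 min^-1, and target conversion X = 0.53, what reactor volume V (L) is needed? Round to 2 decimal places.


V = v0 * X / (k * (1 - X))
V = 19 * 0.53 / (0.15 * (1 - 0.53))
V = 10.07 / (0.15 * 0.47)
V = 10.07 / 0.0705
V = 142.84 L


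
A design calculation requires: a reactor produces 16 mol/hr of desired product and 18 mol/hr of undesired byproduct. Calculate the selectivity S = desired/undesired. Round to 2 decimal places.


S = desired product rate / undesired product rate
S = 16 / 18
S = 0.89


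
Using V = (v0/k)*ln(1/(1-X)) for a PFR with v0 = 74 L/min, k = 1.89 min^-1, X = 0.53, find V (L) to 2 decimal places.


V = (v0/k) * ln(1/(1-X))
V = (74/1.89) * ln(1/(1-0.53))
V = 39.153439 * ln(2.12766)
V = 39.153439 * 0.755023
V = 29.56 L


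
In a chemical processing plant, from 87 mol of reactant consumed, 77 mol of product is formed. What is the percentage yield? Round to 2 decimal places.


Yield = (moles product / moles consumed) * 100%
Yield = (77 / 87) * 100
Yield = 0.8851 * 100
Yield = 88.51%


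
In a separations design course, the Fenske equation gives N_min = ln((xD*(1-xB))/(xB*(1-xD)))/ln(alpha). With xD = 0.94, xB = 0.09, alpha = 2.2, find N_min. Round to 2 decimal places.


N_min = ln((xD*(1-xB))/(xB*(1-xD))) / ln(alpha)
Numerator inside ln: 0.8554 / 0.0054 = 158.407407
ln(158.407407) = 5.06517
ln(alpha) = ln(2.2) = 0.788457
N_min = 5.06517 / 0.788457 = 6.42


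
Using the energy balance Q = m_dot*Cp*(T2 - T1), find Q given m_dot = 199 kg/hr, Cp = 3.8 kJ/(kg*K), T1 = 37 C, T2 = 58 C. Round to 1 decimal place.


Q = m_dot * Cp * (T2 - T1)
Q = 199 * 3.8 * (58 - 37)
Q = 199 * 3.8 * 21
Q = 15880.2 kJ/hr


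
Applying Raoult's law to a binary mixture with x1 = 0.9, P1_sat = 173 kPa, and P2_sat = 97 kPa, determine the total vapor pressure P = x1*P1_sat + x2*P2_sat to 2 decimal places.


P = x1*P1_sat + x2*P2_sat
x2 = 1 - x1 = 1 - 0.9 = 0.1
P = 0.9*173 + 0.1*97
P = 155.7 + 9.7
P = 165.40 kPa


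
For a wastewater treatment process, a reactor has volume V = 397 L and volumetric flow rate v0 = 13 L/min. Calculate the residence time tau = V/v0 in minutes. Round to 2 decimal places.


tau = V / v0
tau = 397 / 13
tau = 30.54 min


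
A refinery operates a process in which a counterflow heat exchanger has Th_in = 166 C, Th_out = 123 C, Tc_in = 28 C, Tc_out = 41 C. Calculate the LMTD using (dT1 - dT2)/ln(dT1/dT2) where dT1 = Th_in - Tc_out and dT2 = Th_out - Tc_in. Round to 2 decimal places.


dT1 = Th_in - Tc_out = 166 - 41 = 125
dT2 = Th_out - Tc_in = 123 - 28 = 95
LMTD = (dT1 - dT2) / ln(dT1/dT2)
LMTD = (125 - 95) / ln(125/95)
LMTD = 109.31 K


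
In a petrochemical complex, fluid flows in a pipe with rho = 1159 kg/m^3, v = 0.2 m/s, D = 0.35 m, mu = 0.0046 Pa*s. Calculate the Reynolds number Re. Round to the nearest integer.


Re = rho * v * D / mu
Re = 1159 * 0.2 * 0.35 / 0.0046
Re = 81.13 / 0.0046
Re = 17637


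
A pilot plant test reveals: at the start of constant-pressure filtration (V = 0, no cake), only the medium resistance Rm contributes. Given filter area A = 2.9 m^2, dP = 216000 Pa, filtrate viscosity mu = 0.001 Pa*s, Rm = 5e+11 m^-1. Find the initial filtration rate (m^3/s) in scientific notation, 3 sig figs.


rate = A * dP / (mu * Rm)
rate = 2.9 * 216000 / (0.001 * 5e+11)
rate = 626400.0 / 5.000e+08
rate = 1.25e-03 m^3/s


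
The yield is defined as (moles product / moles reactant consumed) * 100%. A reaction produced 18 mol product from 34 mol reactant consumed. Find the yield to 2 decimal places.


Yield = (moles product / moles consumed) * 100%
Yield = (18 / 34) * 100
Yield = 0.5294 * 100
Yield = 52.94%


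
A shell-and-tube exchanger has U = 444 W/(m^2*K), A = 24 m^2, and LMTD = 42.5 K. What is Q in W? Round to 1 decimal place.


Q = U * A * LMTD
Q = 444 * 24 * 42.5
Q = 452880.0 W


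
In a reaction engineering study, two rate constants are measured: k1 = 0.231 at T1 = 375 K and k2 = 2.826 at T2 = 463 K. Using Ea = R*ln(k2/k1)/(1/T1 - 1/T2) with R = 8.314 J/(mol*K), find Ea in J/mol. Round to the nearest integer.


Ea = R * ln(k2/k1) / (1/T1 - 1/T2)
ln(k2/k1) = ln(2.826/0.231) = 2.5041999
1/T1 - 1/T2 = 1/375 - 1/463 = 0.000506839453
Ea = 8.314 * 2.5041999 / 0.000506839453
Ea = 41078 J/mol


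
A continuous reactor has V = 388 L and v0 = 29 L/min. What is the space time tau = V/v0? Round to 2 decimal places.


tau = V / v0
tau = 388 / 29
tau = 13.38 min


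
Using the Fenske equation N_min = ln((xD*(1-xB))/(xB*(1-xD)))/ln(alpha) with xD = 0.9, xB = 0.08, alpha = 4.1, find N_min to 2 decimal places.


N_min = ln((xD*(1-xB))/(xB*(1-xD))) / ln(alpha)
Numerator inside ln: 0.828 / 0.008 = 103.5
ln(103.5) = 4.639572
ln(alpha) = ln(4.1) = 1.410987
N_min = 4.639572 / 1.410987 = 3.29


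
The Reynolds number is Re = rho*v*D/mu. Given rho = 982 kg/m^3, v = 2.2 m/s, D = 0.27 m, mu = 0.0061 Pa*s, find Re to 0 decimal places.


Re = rho * v * D / mu
Re = 982 * 2.2 * 0.27 / 0.0061
Re = 583.308 / 0.0061
Re = 95624


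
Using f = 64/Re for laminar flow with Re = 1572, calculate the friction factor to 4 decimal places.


f = 64 / Re
f = 64 / 1572
f = 0.0407


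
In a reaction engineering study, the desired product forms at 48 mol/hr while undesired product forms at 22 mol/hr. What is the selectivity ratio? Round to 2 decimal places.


S = desired product rate / undesired product rate
S = 48 / 22
S = 2.18


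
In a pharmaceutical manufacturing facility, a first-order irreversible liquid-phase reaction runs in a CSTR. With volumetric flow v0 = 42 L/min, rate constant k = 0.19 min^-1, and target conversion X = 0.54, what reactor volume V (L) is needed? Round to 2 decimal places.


V = v0 * X / (k * (1 - X))
V = 42 * 0.54 / (0.19 * (1 - 0.54))
V = 22.68 / (0.19 * 0.46)
V = 22.68 / 0.0874
V = 259.50 L


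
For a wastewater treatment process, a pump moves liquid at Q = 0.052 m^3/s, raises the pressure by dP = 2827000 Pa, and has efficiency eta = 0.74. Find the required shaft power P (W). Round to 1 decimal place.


P = Q * dP / eta
P = 0.052 * 2827000 / 0.74
P = 147004.0 / 0.74
P = 198654.1 W


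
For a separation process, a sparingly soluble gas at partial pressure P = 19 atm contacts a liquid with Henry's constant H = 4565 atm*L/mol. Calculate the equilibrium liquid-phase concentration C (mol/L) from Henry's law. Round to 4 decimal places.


C = P / H
C = 19 / 4565
C = 0.0042 mol/L


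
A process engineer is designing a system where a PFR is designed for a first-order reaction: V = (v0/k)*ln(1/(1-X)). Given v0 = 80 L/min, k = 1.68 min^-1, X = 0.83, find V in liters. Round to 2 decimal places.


V = (v0/k) * ln(1/(1-X))
V = (80/1.68) * ln(1/(1-0.83))
V = 47.619048 * ln(5.882353)
V = 47.619048 * 1.771957
V = 84.38 L


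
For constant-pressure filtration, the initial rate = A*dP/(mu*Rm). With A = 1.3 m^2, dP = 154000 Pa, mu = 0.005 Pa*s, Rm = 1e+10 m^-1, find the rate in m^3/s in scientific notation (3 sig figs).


rate = A * dP / (mu * Rm)
rate = 1.3 * 154000 / (0.005 * 1e+10)
rate = 200200.0 / 5.000e+07
rate = 4.00e-03 m^3/s


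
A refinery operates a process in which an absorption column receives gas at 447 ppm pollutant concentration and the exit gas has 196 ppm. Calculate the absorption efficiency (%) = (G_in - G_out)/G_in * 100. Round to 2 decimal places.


Efficiency = (G_in - G_out) / G_in * 100%
Efficiency = (447 - 196) / 447 * 100
Efficiency = 251 / 447 * 100
Efficiency = 56.15%


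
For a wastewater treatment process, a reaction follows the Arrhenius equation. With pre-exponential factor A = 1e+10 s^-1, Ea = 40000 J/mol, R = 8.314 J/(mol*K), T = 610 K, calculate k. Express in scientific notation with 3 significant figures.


k = A * exp(-Ea/(R*T))
k = 1e+10 * exp(-40000 / (8.314 * 610))
k = 1e+10 * exp(-7.887151)
k = 3.76e+06


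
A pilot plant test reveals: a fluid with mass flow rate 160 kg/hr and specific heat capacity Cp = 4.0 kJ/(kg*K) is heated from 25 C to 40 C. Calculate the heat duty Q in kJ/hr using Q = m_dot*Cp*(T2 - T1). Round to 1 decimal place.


Q = m_dot * Cp * (T2 - T1)
Q = 160 * 4.0 * (40 - 25)
Q = 160 * 4.0 * 15
Q = 9600.0 kJ/hr
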